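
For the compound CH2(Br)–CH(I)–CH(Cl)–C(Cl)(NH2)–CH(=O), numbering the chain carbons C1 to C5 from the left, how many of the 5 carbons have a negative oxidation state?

1

Tallying each carbon's bonds:
C1: 1C, 2H, 1Br → 0 − 2 + 1 = -1
C2: 2C, 1H, 1I → 0 − 1 + 1 = 0
C3: 2C, 1H, 1Cl → 0 − 1 + 1 = 0
C4: 2C, 1N, 1Cl → 0 + 1 + 1 = +2
C5: 1C, 1H, 2O → 0 − 1 + 2 = +1
1 carbon (C1) meets the condition.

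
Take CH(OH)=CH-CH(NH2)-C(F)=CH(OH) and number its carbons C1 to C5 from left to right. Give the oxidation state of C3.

0

Bonds to more-electronegative neighbours contribute +1 each, bonds to H or metals contribute −1 each, and C–C bonds contribute 0.
C3 has one bond to C (0), one bond to C (0), one bond to N (+1), one bond to H (-1).
Oxidation state = 0 + 0 + 1 − 1 = 0.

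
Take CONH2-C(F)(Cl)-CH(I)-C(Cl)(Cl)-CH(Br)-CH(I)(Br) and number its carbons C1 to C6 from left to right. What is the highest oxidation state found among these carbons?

+3

Tallying each carbon's bonds:
C1: 1C, 2O, 1N → 0 + 2 + 1 = +3
C2: 2C, 1F, 1Cl → 0 + 1 + 1 = +2
C3: 2C, 1H, 1I → 0 − 1 + 1 = 0
C4: 2C, 2Cl → 0 + 2 = +2
C5: 2C, 1H, 1Br → 0 − 1 + 1 = 0
C6: 1C, 1H, 1Br, 1I → 0 − 1 + 1 + 1 = +1
The highest value is +3.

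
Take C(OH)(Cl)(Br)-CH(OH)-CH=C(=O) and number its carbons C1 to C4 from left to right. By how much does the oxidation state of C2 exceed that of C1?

-3

C2: 2C, 1H, 1O → 0 − 1 + 1 = 0
C1: 1C, 1O, 1Cl, 1Br → 0 + 1 + 1 + 1 = +3
Difference: 0 − (+3) = -3.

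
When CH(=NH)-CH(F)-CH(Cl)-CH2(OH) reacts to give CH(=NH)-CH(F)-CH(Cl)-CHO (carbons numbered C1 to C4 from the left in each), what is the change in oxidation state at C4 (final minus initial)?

Before: C4 has 1 bond to C, 2 bonds to H, 1 bond to O → oxidation state -1.
After: C4 has 1 bond to C, 1 bond to H, 2 bonds to O → oxidation state +1.
Δ = +1 − (-1) = +2, so this is an oxidation at C4.

+2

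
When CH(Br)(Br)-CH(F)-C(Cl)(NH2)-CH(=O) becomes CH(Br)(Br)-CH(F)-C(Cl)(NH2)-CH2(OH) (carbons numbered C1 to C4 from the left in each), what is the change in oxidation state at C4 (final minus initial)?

-2

Before: C4 has 1 bond to C, 1 bond to H, 2 bonds to O → oxidation state +1.
After: C4 has 1 bond to C, 2 bonds to H, 1 bond to O → oxidation state -1.
Δ = -1 − (+1) = -2, so this is a reduction at C4.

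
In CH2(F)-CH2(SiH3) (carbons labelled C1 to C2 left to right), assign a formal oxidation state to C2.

Assign +1 per bond to O/N/halogen, −1 per bond to H or an electropositive element, and 0 per bond to carbon.
C2 has one bond to C (0), one bond to H (-1), one bond to H (-1), one bond to Si (-1).
Oxidation state = 0 − 1 − 1 − 1 = -3.

-3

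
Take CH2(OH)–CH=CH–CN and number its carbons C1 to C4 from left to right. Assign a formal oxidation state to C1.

Assign +1 per bond to O/N/halogen, −1 per bond to H or an electropositive element, and 0 per bond to carbon.
C1 has one bond to C (0), one bond to H (-1), one bond to O (+1), one bond to H (-1).
Oxidation state = 0 − 1 + 1 − 1 = -1.

-1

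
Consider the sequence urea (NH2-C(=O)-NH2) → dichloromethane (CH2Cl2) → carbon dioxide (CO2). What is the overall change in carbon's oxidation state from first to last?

Carbon oxidation states along the series — urea: +4, dichloromethane: 0, carbon dioxide: +4.
Net change = +4 − (+4) = 0.

0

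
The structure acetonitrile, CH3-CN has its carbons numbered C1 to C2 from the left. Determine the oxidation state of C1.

-3

Bonds to more-electronegative neighbours contribute +1 each, bonds to H or metals contribute −1 each, and C–C bonds contribute 0.
C1 has one bond to H (-1), one bond to H (-1), one bond to H (-1), one bond to C (0).
Oxidation state = -1 − 1 − 1 + 0 = -3.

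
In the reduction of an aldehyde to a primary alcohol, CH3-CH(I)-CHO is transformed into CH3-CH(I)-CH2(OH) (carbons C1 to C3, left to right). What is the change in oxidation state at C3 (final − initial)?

-2

Before: C3 has 1 bond to C, 1 bond to H, 2 bonds to O → oxidation state +1.
After: C3 has 1 bond to C, 2 bonds to H, 1 bond to O → oxidation state -1.
Δ = -1 − (+1) = -2, so this is a reduction at C3.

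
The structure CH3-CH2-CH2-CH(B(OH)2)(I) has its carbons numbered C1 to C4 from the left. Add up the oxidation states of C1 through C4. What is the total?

-8

Tallying each carbon's bonds:
C1: 1C, 3H → 0 − 3 = -3
C2: 2C, 2H → 0 − 2 = -2
C3: 2C, 2H → 0 − 2 = -2
C4: 1C, 1H, 1I, 1B → 0 − 1 + 1 − 1 = -1
Sum = -3 − 2 − 2 − 1 = -8.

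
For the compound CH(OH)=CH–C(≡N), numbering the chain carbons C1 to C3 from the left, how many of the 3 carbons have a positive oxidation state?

Tallying each carbon's bonds:
C1: 2C, 1H, 1O → 0 − 1 + 1 = 0
C2: 3C, 1H → 0 − 1 = -1
C3: 1C, 3N → 0 + 3 = +3
1 carbon (C3) meets the condition.

1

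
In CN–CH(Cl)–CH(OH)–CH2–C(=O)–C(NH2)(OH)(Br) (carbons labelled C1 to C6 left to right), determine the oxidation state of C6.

Count +1 for every bond to an atom more electronegative than carbon and −1 for every bond to one less electronegative; C–C bonds are 0.
C6 has one bond to C (0), one bond to N (+1), one bond to O (+1), one bond to Br (+1).
Oxidation state = 0 + 1 + 1 + 1 = +3.

+3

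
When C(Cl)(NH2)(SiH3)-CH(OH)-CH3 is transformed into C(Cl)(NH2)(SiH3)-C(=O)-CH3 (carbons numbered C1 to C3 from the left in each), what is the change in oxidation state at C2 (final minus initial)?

+2

Before: C2 has 2 bonds to C, 1 bond to H, 1 bond to O → oxidation state 0.
After: C2 has 2 bonds to C, 2 bonds to O → oxidation state +2.
Δ = +2 − (0) = +2, so this is an oxidation at C2.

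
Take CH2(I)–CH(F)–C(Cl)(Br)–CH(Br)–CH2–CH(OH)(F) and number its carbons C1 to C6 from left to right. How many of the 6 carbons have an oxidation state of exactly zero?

Tallying each carbon's bonds:
C1: 1C, 2H, 1I → 0 − 2 + 1 = -1
C2: 2C, 1H, 1F → 0 − 1 + 1 = 0
C3: 2C, 1Cl, 1Br → 0 + 1 + 1 = +2
C4: 2C, 1H, 1Br → 0 − 1 + 1 = 0
C5: 2C, 2H → 0 − 2 = -2
C6: 1C, 1H, 1O, 1F → 0 − 1 + 1 + 1 = +1
2 carbons (C2, C4) meet the condition.

2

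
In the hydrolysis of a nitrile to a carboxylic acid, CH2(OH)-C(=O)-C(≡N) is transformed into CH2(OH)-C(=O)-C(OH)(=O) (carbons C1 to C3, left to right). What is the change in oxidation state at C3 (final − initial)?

Before: C3 has 1 bond to C, 3 bonds to N → oxidation state +3.
After: C3 has 1 bond to C, 3 bonds to O → oxidation state +3.
Δ = +3 − (+3) = 0, so no net redox change at C3.

0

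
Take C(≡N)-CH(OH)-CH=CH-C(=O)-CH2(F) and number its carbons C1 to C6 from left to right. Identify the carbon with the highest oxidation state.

Tallying each carbon's bonds:
C1: 1C, 3N → 0 + 3 = +3
C2: 2C, 1H, 1O → 0 − 1 + 1 = 0
C3: 3C, 1H → 0 − 1 = -1
C4: 3C, 1H → 0 − 1 = -1
C5: 2C, 2O → 0 + 2 = +2
C6: 1C, 2H, 1F → 0 − 2 + 1 = -1
The most oxidised carbon is C1 at +3.

C1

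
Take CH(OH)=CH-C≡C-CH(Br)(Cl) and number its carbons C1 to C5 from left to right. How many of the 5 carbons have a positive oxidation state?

1

Tallying each carbon's bonds:
C1: 2C, 1H, 1O → 0 − 1 + 1 = 0
C2: 3C, 1H → 0 − 1 = -1
C3: 4C → 0 = 0
C4: 4C → 0 = 0
C5: 1C, 1H, 1Cl, 1Br → 0 − 1 + 1 + 1 = +1
1 carbon (C5) meets the condition.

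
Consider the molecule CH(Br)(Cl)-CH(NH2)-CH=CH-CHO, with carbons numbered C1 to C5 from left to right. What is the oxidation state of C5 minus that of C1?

C5: 1C, 1H, 2O → 0 − 1 + 2 = +1
C1: 1C, 1H, 1Cl, 1Br → 0 − 1 + 1 + 1 = +1
Difference: +1 − (+1) = 0.

0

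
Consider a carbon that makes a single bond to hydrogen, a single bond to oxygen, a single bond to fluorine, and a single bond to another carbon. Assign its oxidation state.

The carbon has one bond to C (0), one bond to H (-1), one bond to O (+1), one bond to F (+1).
Oxidation state = 0 − 1 + 1 + 1 = +1.

+1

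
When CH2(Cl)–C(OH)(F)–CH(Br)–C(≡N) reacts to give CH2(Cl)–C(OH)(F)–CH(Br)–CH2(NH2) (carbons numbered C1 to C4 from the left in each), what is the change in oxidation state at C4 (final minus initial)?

-4

Before: C4 has 1 bond to C, 3 bonds to N → oxidation state +3.
After: C4 has 1 bond to C, 2 bonds to H, 1 bond to N → oxidation state -1.
Δ = -1 − (+3) = -4, so this is a reduction at C4.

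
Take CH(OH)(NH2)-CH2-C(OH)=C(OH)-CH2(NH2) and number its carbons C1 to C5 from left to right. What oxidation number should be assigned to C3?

C3 has one bond to C (0), a double bond to C (2×0 = 0), one bond to O (+1).
Oxidation state = 0 + 0 + 1 = +1.

+1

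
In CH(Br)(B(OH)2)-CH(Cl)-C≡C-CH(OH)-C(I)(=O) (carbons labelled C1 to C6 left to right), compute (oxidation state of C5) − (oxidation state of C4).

0

C5: 2C, 1H, 1O → 0 − 1 + 1 = 0
C4: 4C → 0 = 0
Difference: 0 − (0) = 0.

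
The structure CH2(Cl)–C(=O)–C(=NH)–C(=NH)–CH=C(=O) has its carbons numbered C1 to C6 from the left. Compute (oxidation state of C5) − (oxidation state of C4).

-3

C5: 3C, 1H → 0 − 1 = -1
C4: 2C, 2N → 0 + 2 = +2
Difference: -1 − (+2) = -3.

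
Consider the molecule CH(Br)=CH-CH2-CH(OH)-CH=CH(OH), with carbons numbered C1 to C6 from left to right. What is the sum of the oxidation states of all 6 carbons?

-4

Tallying each carbon's bonds:
C1: 2C, 1H, 1Br → 0 − 1 + 1 = 0
C2: 3C, 1H → 0 − 1 = -1
C3: 2C, 2H → 0 − 2 = -2
C4: 2C, 1H, 1O → 0 − 1 + 1 = 0
C5: 3C, 1H → 0 − 1 = -1
C6: 2C, 1H, 1O → 0 − 1 + 1 = 0
Sum = 0 − 1 − 2 + 0 − 1 + 0 = -4.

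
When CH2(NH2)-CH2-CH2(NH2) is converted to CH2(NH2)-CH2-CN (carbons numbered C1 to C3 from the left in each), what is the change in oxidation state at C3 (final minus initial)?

+4

Before: C3 has 1 bond to C, 2 bonds to H, 1 bond to N → oxidation state -1.
After: C3 has 1 bond to C, 3 bonds to N → oxidation state +3.
Δ = +3 − (-1) = +4, so this is an oxidation at C3.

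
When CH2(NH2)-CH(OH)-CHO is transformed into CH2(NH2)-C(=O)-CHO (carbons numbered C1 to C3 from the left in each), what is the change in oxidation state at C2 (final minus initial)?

+2

Before: C2 has 2 bonds to C, 1 bond to H, 1 bond to O → oxidation state 0.
After: C2 has 2 bonds to C, 2 bonds to O → oxidation state +2.
Δ = +2 − (0) = +2, so this is an oxidation at C2.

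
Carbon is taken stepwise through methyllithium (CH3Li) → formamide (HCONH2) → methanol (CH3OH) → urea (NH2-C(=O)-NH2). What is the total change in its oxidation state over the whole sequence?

+8

Carbon oxidation states along the series — methyllithium: -4, formamide: +2, methanol: -2, urea: +4.
Net change = +4 − (-4) = +8.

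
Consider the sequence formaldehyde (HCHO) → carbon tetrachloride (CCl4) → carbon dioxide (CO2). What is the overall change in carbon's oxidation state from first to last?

+4

Carbon oxidation states along the series — formaldehyde: 0, carbon tetrachloride: +4, carbon dioxide: +4.
Net change = +4 − (0) = +4.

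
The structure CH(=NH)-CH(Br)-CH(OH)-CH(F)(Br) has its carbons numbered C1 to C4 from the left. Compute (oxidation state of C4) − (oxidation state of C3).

C4: 1C, 1H, 1F, 1Br → 0 − 1 + 1 + 1 = +1
C3: 2C, 1H, 1O → 0 − 1 + 1 = 0
Difference: +1 − (0) = +1.

+1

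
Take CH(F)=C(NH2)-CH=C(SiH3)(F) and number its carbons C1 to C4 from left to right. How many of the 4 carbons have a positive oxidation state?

Each bond to a more electronegative atom (O, N, halogen) counts +1, each bond to a less electronegative atom (H, metal, B, Si) counts −1, and each C–C bond counts 0. Tallying each carbon:
C1: 2C, 1H, 1F → 0 − 1 + 1 = 0
C2: 3C, 1N → 0 + 1 = +1
C3: 3C, 1H → 0 − 1 = -1
C4: 2C, 1F, 1Si → 0 + 1 − 1 = 0
1 carbon (C2) meets the condition.

1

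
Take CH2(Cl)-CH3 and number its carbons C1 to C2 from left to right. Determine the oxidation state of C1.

C1 has one bond to C (0), one bond to Cl (+1), one bond to H (-1), one bond to H (-1).
Oxidation state = 0 + 1 − 1 − 1 = -1.

-1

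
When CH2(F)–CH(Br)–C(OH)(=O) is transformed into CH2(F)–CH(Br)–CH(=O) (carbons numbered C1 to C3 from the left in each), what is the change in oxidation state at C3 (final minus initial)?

-2

Before: C3 has 1 bond to C, 3 bonds to O → oxidation state +3.
After: C3 has 1 bond to C, 1 bond to H, 2 bonds to O → oxidation state +1.
Δ = +1 − (+3) = -2, so this is a reduction at C3.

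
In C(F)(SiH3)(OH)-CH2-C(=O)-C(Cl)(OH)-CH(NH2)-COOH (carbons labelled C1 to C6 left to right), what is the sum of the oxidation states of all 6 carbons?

+6

Tallying each carbon's bonds:
C1: 1C, 1O, 1F, 1Si → 0 + 1 + 1 − 1 = +1
C2: 2C, 2H → 0 − 2 = -2
C3: 2C, 2O → 0 + 2 = +2
C4: 2C, 1O, 1Cl → 0 + 1 + 1 = +2
C5: 2C, 1H, 1N → 0 − 1 + 1 = 0
C6: 1C, 3O → 0 + 3 = +3
Sum = +1 − 2 + 2 + 2 + 0 + 3 = +6.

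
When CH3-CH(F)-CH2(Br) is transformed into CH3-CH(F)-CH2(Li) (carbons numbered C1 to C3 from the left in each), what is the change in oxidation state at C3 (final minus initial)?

Before: C3 has 1 bond to C, 2 bonds to H, 1 bond to Br → oxidation state -1.
After: C3 has 1 bond to C, 2 bonds to H, 1 bond to Li → oxidation state -3.
Δ = -3 − (-1) = -2, so this is a reduction at C3.

-2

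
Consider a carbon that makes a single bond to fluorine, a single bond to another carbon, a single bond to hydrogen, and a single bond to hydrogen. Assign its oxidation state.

Each bond to a more electronegative atom (O, N, halogen) counts +1, each bond to a less electronegative atom (H, metal, B, Si) counts −1, and each C–C bond counts 0.
The carbon has one bond to C (0), one bond to H (-1), one bond to F (+1), one bond to H (-1).
Oxidation state = 0 − 1 + 1 − 1 = -1.

-1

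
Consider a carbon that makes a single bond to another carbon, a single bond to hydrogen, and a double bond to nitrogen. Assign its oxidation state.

Count +1 for every bond to an atom more electronegative than carbon and −1 for every bond to one less electronegative; C–C bonds are 0.
The carbon has one bond to C (0), a double bond to N (2×+1 = +2), one bond to H (-1).
Oxidation state = 0 + 2 − 1 = +1.

+1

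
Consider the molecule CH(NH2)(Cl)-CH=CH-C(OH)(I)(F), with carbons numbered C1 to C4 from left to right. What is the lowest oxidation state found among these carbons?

-1

Count +1 for every bond to an atom more electronegative than carbon and −1 for every bond to one less electronegative; C–C bonds are 0. Tallying each carbon:
C1: 1C, 1H, 1N, 1Cl → 0 − 1 + 1 + 1 = +1
C2: 3C, 1H → 0 − 1 = -1
C3: 3C, 1H → 0 − 1 = -1
C4: 1C, 1O, 1F, 1I → 0 + 1 + 1 + 1 = +3
The lowest value is -1.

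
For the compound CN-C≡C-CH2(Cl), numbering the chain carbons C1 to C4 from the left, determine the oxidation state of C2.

C2 has one bond to C (0), a triple bond to C (3×0 = 0).
Oxidation state = 0 + 0 = 0.

0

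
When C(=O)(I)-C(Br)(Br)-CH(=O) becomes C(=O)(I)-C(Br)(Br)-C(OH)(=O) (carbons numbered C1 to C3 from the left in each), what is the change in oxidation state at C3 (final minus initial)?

Before: C3 has 1 bond to C, 1 bond to H, 2 bonds to O → oxidation state +1.
After: C3 has 1 bond to C, 3 bonds to O → oxidation state +3.
Δ = +3 − (+1) = +2, so this is an oxidation at C3.

+2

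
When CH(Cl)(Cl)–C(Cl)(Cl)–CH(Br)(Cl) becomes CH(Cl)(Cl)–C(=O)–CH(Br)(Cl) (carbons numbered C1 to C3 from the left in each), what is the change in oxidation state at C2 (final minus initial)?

Before: C2 has 2 bonds to C, 2 bonds to Cl → oxidation state +2.
After: C2 has 2 bonds to C, 2 bonds to O → oxidation state +2.
Δ = +2 − (+2) = 0, so no net redox change at C2.

0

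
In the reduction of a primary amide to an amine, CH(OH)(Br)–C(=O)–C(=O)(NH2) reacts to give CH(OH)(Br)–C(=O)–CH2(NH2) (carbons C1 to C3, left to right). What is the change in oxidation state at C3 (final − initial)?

-4

Before: C3 has 1 bond to C, 2 bonds to O, 1 bond to N → oxidation state +3.
After: C3 has 1 bond to C, 2 bonds to H, 1 bond to N → oxidation state -1.
Δ = -1 − (+3) = -4, so this is a reduction at C3.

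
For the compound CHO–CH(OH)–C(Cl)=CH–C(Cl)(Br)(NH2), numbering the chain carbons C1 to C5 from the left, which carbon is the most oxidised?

C5

Bonds to more-electronegative neighbours contribute +1 each, bonds to H or metals contribute −1 each, and C–C bonds contribute 0. Tallying each carbon:
C1: 1C, 1H, 2O → 0 − 1 + 2 = +1
C2: 2C, 1H, 1O → 0 − 1 + 1 = 0
C3: 3C, 1Cl → 0 + 1 = +1
C4: 3C, 1H → 0 − 1 = -1
C5: 1C, 1N, 1Cl, 1Br → 0 + 1 + 1 + 1 = +3
The most oxidised carbon is C5 at +3.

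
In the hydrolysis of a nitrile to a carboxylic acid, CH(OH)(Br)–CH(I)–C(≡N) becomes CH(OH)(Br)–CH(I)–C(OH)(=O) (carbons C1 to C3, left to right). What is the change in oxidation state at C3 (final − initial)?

0

Before: C3 has 1 bond to C, 3 bonds to N → oxidation state +3.
After: C3 has 1 bond to C, 3 bonds to O → oxidation state +3.
Δ = +3 − (+3) = 0, so no net redox change at C3.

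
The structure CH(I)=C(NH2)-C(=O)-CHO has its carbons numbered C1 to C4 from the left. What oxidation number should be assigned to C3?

+2

Assign +1 per bond to O/N/halogen, −1 per bond to H or an electropositive element, and 0 per bond to carbon.
C3 has one bond to C (0), one bond to C (0), a double bond to O (2×+1 = +2).
Oxidation state = 0 + 0 + 2 = +2.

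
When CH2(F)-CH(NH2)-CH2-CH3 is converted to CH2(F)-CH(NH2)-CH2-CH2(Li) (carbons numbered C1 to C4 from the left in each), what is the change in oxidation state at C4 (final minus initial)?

Before: C4 has 1 bond to C, 3 bonds to H → oxidation state -3.
After: C4 has 1 bond to C, 2 bonds to H, 1 bond to Li → oxidation state -3.
Δ = -3 − (-3) = 0, so no net redox change at C4.

0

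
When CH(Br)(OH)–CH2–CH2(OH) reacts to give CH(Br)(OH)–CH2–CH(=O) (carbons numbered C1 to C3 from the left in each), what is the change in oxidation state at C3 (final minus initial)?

Before: C3 has 1 bond to C, 2 bonds to H, 1 bond to O → oxidation state -1.
After: C3 has 1 bond to C, 1 bond to H, 2 bonds to O → oxidation state +1.
Δ = +1 − (-1) = +2, so this is an oxidation at C3.

+2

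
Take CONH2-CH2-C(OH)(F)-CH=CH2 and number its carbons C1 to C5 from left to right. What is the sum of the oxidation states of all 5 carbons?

Bonds to more-electronegative neighbours contribute +1 each, bonds to H or metals contribute −1 each, and C–C bonds contribute 0. Tallying each carbon:
C1: 1C, 2O, 1N → 0 + 2 + 1 = +3
C2: 2C, 2H → 0 − 2 = -2
C3: 2C, 1O, 1F → 0 + 1 + 1 = +2
C4: 3C, 1H → 0 − 1 = -1
C5: 2C, 2H → 0 − 2 = -2
Sum = +3 − 2 + 2 − 1 − 2 = 0.

0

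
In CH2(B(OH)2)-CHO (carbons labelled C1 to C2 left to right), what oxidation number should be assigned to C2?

C2 has one bond to C (0), a double bond to O (2×+1 = +2), one bond to H (-1).
Oxidation state = 0 + 2 − 1 = +1.

+1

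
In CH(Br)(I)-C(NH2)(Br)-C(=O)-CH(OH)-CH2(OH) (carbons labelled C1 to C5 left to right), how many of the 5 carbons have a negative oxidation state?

1

Count +1 for every bond to an atom more electronegative than carbon and −1 for every bond to one less electronegative; C–C bonds are 0. Tallying each carbon:
C1: 1C, 1H, 1Br, 1I → 0 − 1 + 1 + 1 = +1
C2: 2C, 1N, 1Br → 0 + 1 + 1 = +2
C3: 2C, 2O → 0 + 2 = +2
C4: 2C, 1H, 1O → 0 − 1 + 1 = 0
C5: 1C, 2H, 1O → 0 − 2 + 1 = -1
1 carbon (C5) meets the condition.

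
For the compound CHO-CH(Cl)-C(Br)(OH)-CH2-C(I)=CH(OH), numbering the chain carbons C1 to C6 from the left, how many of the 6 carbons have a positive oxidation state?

3

Assign +1 per bond to O/N/halogen, −1 per bond to H or an electropositive element, and 0 per bond to carbon. Tallying each carbon:
C1: 1C, 1H, 2O → 0 − 1 + 2 = +1
C2: 2C, 1H, 1Cl → 0 − 1 + 1 = 0
C3: 2C, 1O, 1Br → 0 + 1 + 1 = +2
C4: 2C, 2H → 0 − 2 = -2
C5: 3C, 1I → 0 + 1 = +1
C6: 2C, 1H, 1O → 0 − 1 + 1 = 0
3 carbons (C1, C3, C5) meet the condition.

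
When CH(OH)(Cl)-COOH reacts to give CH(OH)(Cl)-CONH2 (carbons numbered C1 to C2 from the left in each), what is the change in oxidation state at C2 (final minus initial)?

0

Before: C2 has 1 bond to C, 3 bonds to O → oxidation state +3.
After: C2 has 1 bond to C, 2 bonds to O, 1 bond to N → oxidation state +3.
Δ = +3 − (+3) = 0, so no net redox change at C2.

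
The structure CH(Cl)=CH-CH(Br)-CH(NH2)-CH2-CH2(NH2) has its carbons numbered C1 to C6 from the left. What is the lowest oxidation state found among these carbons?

Tallying each carbon's bonds:
C1: 2C, 1H, 1Cl → 0 − 1 + 1 = 0
C2: 3C, 1H → 0 − 1 = -1
C3: 2C, 1H, 1Br → 0 − 1 + 1 = 0
C4: 2C, 1H, 1N → 0 − 1 + 1 = 0
C5: 2C, 2H → 0 − 2 = -2
C6: 1C, 2H, 1N → 0 − 2 + 1 = -1
The lowest value is -2.

-2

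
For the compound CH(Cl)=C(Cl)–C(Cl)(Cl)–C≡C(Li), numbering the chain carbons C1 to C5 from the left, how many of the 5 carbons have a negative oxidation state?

1

Bonds to more-electronegative neighbours contribute +1 each, bonds to H or metals contribute −1 each, and C–C bonds contribute 0. Tallying each carbon:
C1: 2C, 1H, 1Cl → 0 − 1 + 1 = 0
C2: 3C, 1Cl → 0 + 1 = +1
C3: 2C, 2Cl → 0 + 2 = +2
C4: 4C → 0 = 0
C5: 3C, 1Li → 0 − 1 = -1
1 carbon (C5) meets the condition.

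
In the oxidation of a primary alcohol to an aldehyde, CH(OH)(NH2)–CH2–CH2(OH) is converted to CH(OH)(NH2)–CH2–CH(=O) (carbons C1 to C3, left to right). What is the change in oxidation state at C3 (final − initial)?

+2

Before: C3 has 1 bond to C, 2 bonds to H, 1 bond to O → oxidation state -1.
After: C3 has 1 bond to C, 1 bond to H, 2 bonds to O → oxidation state +1.
Δ = +1 − (-1) = +2, so this is an oxidation at C3.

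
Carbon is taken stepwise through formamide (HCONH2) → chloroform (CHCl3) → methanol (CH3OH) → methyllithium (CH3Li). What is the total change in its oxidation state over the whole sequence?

Carbon oxidation states along the series — formamide: +2, chloroform: +2, methanol: -2, methyllithium: -4.
Net change = -4 − (+2) = -6.

-6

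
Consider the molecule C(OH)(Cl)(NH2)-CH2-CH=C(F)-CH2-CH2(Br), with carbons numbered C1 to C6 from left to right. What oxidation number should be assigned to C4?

Assign +1 per bond to O/N/halogen, −1 per bond to H or an electropositive element, and 0 per bond to carbon.
C4 has a double bond to C (2×0 = 0), one bond to C (0), one bond to F (+1).
Oxidation state = 0 + 0 + 1 = +1.

+1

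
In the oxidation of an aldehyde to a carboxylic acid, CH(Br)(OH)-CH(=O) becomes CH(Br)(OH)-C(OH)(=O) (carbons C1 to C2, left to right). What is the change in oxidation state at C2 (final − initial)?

Before: C2 has 1 bond to C, 1 bond to H, 2 bonds to O → oxidation state +1.
After: C2 has 1 bond to C, 3 bonds to O → oxidation state +3.
Δ = +3 − (+1) = +2, so this is an oxidation at C2.

+2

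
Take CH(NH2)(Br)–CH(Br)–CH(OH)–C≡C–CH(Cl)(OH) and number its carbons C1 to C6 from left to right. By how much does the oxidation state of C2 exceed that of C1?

-1

C2: 2C, 1H, 1Br → 0 − 1 + 1 = 0
C1: 1C, 1H, 1N, 1Br → 0 − 1 + 1 + 1 = +1
Difference: 0 − (+1) = -1.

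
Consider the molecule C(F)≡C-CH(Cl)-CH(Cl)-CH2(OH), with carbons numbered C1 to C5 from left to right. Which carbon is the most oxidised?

Tallying each carbon's bonds:
C1: 3C, 1F → 0 + 1 = +1
C2: 4C → 0 = 0
C3: 2C, 1H, 1Cl → 0 − 1 + 1 = 0
C4: 2C, 1H, 1Cl → 0 − 1 + 1 = 0
C5: 1C, 2H, 1O → 0 − 2 + 1 = -1
The most oxidised carbon is C1 at +1.

C1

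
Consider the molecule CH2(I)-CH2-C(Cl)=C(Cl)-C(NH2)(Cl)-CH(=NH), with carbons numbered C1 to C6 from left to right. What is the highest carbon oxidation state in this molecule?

Assign +1 per bond to O/N/halogen, −1 per bond to H or an electropositive element, and 0 per bond to carbon. Tallying each carbon:
C1: 1C, 2H, 1I → 0 − 2 + 1 = -1
C2: 2C, 2H → 0 − 2 = -2
C3: 3C, 1Cl → 0 + 1 = +1
C4: 3C, 1Cl → 0 + 1 = +1
C5: 2C, 1N, 1Cl → 0 + 1 + 1 = +2
C6: 1C, 1H, 2N → 0 − 1 + 2 = +1
The highest value is +2.

+2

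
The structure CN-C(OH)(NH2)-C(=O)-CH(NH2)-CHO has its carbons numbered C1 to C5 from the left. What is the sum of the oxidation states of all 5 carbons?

Tallying each carbon's bonds:
C1: 1C, 3N → 0 + 3 = +3
C2: 2C, 1O, 1N → 0 + 1 + 1 = +2
C3: 2C, 2O → 0 + 2 = +2
C4: 2C, 1H, 1N → 0 − 1 + 1 = 0
C5: 1C, 1H, 2O → 0 − 1 + 2 = +1
Sum = +3 + 2 + 2 + 0 + 1 = +8.

+8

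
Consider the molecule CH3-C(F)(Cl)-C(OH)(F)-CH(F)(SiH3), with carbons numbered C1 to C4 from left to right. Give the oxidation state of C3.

+2

Each bond to a more electronegative atom (O, N, halogen) counts +1, each bond to a less electronegative atom (H, metal, B, Si) counts −1, and each C–C bond counts 0.
C3 has one bond to C (0), one bond to C (0), one bond to O (+1), one bond to F (+1).
Oxidation state = 0 + 0 + 1 + 1 = +2.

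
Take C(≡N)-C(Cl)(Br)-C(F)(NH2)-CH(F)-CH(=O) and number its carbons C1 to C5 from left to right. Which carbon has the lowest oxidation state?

Bonds to more-electronegative neighbours contribute +1 each, bonds to H or metals contribute −1 each, and C–C bonds contribute 0. Tallying each carbon:
C1: 1C, 3N → 0 + 3 = +3
C2: 2C, 1Cl, 1Br → 0 + 1 + 1 = +2
C3: 2C, 1N, 1F → 0 + 1 + 1 = +2
C4: 2C, 1H, 1F → 0 − 1 + 1 = 0
C5: 1C, 1H, 2O → 0 − 1 + 2 = +1
The most reduced carbon is C4 at 0.

C4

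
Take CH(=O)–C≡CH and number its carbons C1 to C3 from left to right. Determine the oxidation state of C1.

C1 has one bond to C (0), a double bond to O (2×+1 = +2), one bond to H (-1).
Oxidation state = 0 + 2 − 1 = +1.

+1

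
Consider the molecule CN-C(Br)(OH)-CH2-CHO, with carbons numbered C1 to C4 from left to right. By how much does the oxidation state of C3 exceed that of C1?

C3: 2C, 2H → 0 − 2 = -2
C1: 1C, 3N → 0 + 3 = +3
Difference: -2 − (+3) = -5.

-5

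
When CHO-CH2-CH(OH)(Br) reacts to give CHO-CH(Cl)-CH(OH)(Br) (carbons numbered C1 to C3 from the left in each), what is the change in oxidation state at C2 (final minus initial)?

Before: C2 has 2 bonds to C, 2 bonds to H → oxidation state -2.
After: C2 has 2 bonds to C, 1 bond to H, 1 bond to Cl → oxidation state 0.
Δ = 0 − (-2) = +2, so this is an oxidation at C2.

+2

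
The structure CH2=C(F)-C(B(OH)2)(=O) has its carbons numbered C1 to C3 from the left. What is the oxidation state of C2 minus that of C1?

C2: 3C, 1F → 0 + 1 = +1
C1: 2C, 2H → 0 − 2 = -2
Difference: +1 − (-2) = +3.

+3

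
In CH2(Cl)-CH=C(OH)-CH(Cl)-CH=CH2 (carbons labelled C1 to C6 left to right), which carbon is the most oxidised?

Count +1 for every bond to an atom more electronegative than carbon and −1 for every bond to one less electronegative; C–C bonds are 0. Tallying each carbon:
C1: 1C, 2H, 1Cl → 0 − 2 + 1 = -1
C2: 3C, 1H → 0 − 1 = -1
C3: 3C, 1O → 0 + 1 = +1
C4: 2C, 1H, 1Cl → 0 − 1 + 1 = 0
C5: 3C, 1H → 0 − 1 = -1
C6: 2C, 2H → 0 − 2 = -2
The most oxidised carbon is C3 at +1.

C3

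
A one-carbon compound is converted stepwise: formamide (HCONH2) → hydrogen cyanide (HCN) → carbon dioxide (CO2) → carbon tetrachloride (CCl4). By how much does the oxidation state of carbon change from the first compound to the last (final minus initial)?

Carbon oxidation states along the series — formamide: +2, hydrogen cyanide: +2, carbon dioxide: +4, carbon tetrachloride: +4.
Net change = +4 − (+2) = +2.

+2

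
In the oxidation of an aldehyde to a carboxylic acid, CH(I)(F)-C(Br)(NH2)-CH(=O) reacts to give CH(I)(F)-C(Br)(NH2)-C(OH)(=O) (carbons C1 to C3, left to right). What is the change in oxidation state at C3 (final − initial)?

Before: C3 has 1 bond to C, 1 bond to H, 2 bonds to O → oxidation state +1.
After: C3 has 1 bond to C, 3 bonds to O → oxidation state +3.
Δ = +3 − (+1) = +2, so this is an oxidation at C3.

+2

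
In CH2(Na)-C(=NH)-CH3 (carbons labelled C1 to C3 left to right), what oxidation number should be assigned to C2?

+2

Count +1 for every bond to an atom more electronegative than carbon and −1 for every bond to one less electronegative; C–C bonds are 0.
C2 has one bond to C (0), one bond to C (0), a double bond to N (2×+1 = +2).
Oxidation state = 0 + 0 + 2 = +2.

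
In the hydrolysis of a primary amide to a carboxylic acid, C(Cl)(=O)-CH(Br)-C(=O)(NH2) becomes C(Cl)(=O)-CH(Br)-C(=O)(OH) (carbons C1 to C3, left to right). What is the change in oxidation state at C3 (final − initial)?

Before: C3 has 1 bond to C, 2 bonds to O, 1 bond to N → oxidation state +3.
After: C3 has 1 bond to C, 3 bonds to O → oxidation state +3.
Δ = +3 − (+3) = 0, so no net redox change at C3.

0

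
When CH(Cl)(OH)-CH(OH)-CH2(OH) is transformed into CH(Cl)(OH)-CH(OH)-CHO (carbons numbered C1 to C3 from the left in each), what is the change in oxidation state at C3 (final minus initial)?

Before: C3 has 1 bond to C, 2 bonds to H, 1 bond to O → oxidation state -1.
After: C3 has 1 bond to C, 1 bond to H, 2 bonds to O → oxidation state +1.
Δ = +1 − (-1) = +2, so this is an oxidation at C3.

+2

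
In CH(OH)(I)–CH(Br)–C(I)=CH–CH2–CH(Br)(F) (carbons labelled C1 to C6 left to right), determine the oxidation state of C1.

+1

Assign +1 per bond to O/N/halogen, −1 per bond to H or an electropositive element, and 0 per bond to carbon.
C1 has one bond to C (0), one bond to H (-1), one bond to O (+1), one bond to I (+1).
Oxidation state = 0 − 1 + 1 + 1 = +1.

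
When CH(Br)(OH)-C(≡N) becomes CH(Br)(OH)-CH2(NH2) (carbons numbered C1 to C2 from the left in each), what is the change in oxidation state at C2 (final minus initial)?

-4

Before: C2 has 1 bond to C, 3 bonds to N → oxidation state +3.
After: C2 has 1 bond to C, 2 bonds to H, 1 bond to N → oxidation state -1.
Δ = -1 − (+3) = -4, so this is a reduction at C2.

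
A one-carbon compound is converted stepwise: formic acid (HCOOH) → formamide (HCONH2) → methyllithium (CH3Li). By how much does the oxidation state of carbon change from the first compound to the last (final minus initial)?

Carbon oxidation states along the series — formic acid: +2, formamide: +2, methyllithium: -4.
Net change = -4 − (+2) = -6.

-6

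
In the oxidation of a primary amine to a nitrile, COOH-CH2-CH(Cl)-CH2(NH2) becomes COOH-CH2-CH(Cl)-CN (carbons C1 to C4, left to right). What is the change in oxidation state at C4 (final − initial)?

+4

Before: C4 has 1 bond to C, 2 bonds to H, 1 bond to N → oxidation state -1.
After: C4 has 1 bond to C, 3 bonds to N → oxidation state +3.
Δ = +3 − (-1) = +4, so this is an oxidation at C4.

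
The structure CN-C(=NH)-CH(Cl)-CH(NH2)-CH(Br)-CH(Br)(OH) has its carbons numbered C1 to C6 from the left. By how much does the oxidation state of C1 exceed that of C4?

+3

C1: 1C, 3N → 0 + 3 = +3
C4: 2C, 1H, 1N → 0 − 1 + 1 = 0
Difference: +3 − (0) = +3.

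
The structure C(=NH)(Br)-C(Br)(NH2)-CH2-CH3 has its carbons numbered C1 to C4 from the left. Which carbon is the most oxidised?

Assign +1 per bond to O/N/halogen, −1 per bond to H or an electropositive element, and 0 per bond to carbon. Tallying each carbon:
C1: 1C, 2N, 1Br → 0 + 2 + 1 = +3
C2: 2C, 1N, 1Br → 0 + 1 + 1 = +2
C3: 2C, 2H → 0 − 2 = -2
C4: 1C, 3H → 0 − 3 = -3
The most oxidised carbon is C1 at +3.

C1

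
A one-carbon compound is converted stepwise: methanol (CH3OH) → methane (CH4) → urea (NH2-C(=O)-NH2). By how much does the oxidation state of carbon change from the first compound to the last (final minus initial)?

Carbon oxidation states along the series — methanol: -2, methane: -4, urea: +4.
Net change = +4 − (-2) = +6.

+6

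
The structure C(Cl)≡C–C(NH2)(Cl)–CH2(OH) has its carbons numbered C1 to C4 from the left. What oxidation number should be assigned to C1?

+1

C1 has a triple bond to C (3×0 = 0), one bond to Cl (+1).
Oxidation state = 0 + 1 = +1.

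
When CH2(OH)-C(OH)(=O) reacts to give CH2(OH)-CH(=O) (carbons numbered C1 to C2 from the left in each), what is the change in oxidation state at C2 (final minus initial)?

Before: C2 has 1 bond to C, 3 bonds to O → oxidation state +3.
After: C2 has 1 bond to C, 1 bond to H, 2 bonds to O → oxidation state +1.
Δ = +1 − (+3) = -2, so this is a reduction at C2.

-2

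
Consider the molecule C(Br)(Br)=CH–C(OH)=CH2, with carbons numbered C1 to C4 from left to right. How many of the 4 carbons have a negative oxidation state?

2

Each bond to a more electronegative atom (O, N, halogen) counts +1, each bond to a less electronegative atom (H, metal, B, Si) counts −1, and each C–C bond counts 0. Tallying each carbon:
C1: 2C, 2Br → 0 + 2 = +2
C2: 3C, 1H → 0 − 1 = -1
C3: 3C, 1O → 0 + 1 = +1
C4: 2C, 2H → 0 − 2 = -2
2 carbons (C2, C4) meet the condition.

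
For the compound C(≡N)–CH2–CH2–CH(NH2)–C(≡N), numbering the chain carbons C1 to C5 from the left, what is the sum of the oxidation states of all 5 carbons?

+2

Tallying each carbon's bonds:
C1: 1C, 3N → 0 + 3 = +3
C2: 2C, 2H → 0 − 2 = -2
C3: 2C, 2H → 0 − 2 = -2
C4: 2C, 1H, 1N → 0 − 1 + 1 = 0
C5: 1C, 3N → 0 + 3 = +3
Sum = +3 − 2 − 2 + 0 + 3 = +2.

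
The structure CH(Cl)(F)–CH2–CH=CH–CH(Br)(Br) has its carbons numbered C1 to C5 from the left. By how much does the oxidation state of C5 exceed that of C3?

C5: 1C, 1H, 2Br → 0 − 1 + 2 = +1
C3: 3C, 1H → 0 − 1 = -1
Difference: +1 − (-1) = +2.

+2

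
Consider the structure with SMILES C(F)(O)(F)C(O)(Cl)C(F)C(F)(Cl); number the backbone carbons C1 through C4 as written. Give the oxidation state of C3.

0

C3 has one bond to C (0), one bond to C (0), one bond to F (+1), one bond to H (-1).
Oxidation state = 0 + 0 + 1 − 1 = 0.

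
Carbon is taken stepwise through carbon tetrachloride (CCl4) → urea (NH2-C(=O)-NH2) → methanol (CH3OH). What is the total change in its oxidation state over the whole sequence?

Carbon oxidation states along the series — carbon tetrachloride: +4, urea: +4, methanol: -2.
Net change = -2 − (+4) = -6.

-6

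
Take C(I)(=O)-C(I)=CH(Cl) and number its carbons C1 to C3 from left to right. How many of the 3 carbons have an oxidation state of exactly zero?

Tallying each carbon's bonds:
C1: 1C, 2O, 1I → 0 + 2 + 1 = +3
C2: 3C, 1I → 0 + 1 = +1
C3: 2C, 1H, 1Cl → 0 − 1 + 1 = 0
1 carbon (C3) meets the condition.

1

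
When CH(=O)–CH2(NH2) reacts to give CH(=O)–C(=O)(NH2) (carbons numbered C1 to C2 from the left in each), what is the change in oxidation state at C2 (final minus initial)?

Before: C2 has 1 bond to C, 2 bonds to H, 1 bond to N → oxidation state -1.
After: C2 has 1 bond to C, 2 bonds to O, 1 bond to N → oxidation state +3.
Δ = +3 − (-1) = +4, so this is an oxidation at C2.

+4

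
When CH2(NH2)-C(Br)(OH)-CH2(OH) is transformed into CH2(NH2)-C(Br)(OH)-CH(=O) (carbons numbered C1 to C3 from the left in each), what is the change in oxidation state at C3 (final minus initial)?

Before: C3 has 1 bond to C, 2 bonds to H, 1 bond to O → oxidation state -1.
After: C3 has 1 bond to C, 1 bond to H, 2 bonds to O → oxidation state +1.
Δ = +1 − (-1) = +2, so this is an oxidation at C3.

+2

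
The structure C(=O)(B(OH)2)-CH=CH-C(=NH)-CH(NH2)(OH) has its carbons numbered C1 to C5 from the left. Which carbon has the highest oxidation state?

C4

Bonds to more-electronegative neighbours contribute +1 each, bonds to H or metals contribute −1 each, and C–C bonds contribute 0. Tallying each carbon:
C1: 1C, 2O, 1B → 0 + 2 − 1 = +1
C2: 3C, 1H → 0 − 1 = -1
C3: 3C, 1H → 0 − 1 = -1
C4: 2C, 2N → 0 + 2 = +2
C5: 1C, 1H, 1O, 1N → 0 − 1 + 1 + 1 = +1
The most oxidised carbon is C4 at +2.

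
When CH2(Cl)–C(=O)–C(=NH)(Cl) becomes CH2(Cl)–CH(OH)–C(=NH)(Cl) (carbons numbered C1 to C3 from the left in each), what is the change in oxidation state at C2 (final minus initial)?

-2

Before: C2 has 2 bonds to C, 2 bonds to O → oxidation state +2.
After: C2 has 2 bonds to C, 1 bond to H, 1 bond to O → oxidation state 0.
Δ = 0 − (+2) = -2, so this is a reduction at C2.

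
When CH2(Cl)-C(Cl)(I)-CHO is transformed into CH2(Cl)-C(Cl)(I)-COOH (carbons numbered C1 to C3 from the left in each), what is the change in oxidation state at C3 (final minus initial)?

Before: C3 has 1 bond to C, 1 bond to H, 2 bonds to O → oxidation state +1.
After: C3 has 1 bond to C, 3 bonds to O → oxidation state +3.
Δ = +3 − (+1) = +2, so this is an oxidation at C3.

+2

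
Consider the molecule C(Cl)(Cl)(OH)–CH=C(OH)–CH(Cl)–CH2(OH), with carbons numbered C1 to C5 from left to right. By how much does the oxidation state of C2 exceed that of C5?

C2: 3C, 1H → 0 − 1 = -1
C5: 1C, 2H, 1O → 0 − 2 + 1 = -1
Difference: -1 − (-1) = 0.

0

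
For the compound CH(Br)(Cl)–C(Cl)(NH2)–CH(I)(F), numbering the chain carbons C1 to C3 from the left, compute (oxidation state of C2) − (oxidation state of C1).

+1

C2: 2C, 1N, 1Cl → 0 + 1 + 1 = +2
C1: 1C, 1H, 1Cl, 1Br → 0 − 1 + 1 + 1 = +1
Difference: +2 − (+1) = +1.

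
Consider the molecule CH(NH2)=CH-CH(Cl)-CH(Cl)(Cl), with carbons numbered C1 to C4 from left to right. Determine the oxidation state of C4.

C4 has one bond to C (0), one bond to H (-1), one bond to Cl (+1), one bond to Cl (+1).
Oxidation state = 0 − 1 + 1 + 1 = +1.

+1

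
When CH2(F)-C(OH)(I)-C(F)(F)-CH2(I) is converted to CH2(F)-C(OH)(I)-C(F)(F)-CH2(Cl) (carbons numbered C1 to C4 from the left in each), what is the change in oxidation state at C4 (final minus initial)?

0

Before: C4 has 1 bond to C, 2 bonds to H, 1 bond to I → oxidation state -1.
After: C4 has 1 bond to C, 2 bonds to H, 1 bond to Cl → oxidation state -1.
Δ = -1 − (-1) = 0, so no net redox change at C4.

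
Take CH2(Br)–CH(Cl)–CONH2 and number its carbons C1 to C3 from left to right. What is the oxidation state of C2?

0

Each bond to a more electronegative atom (O, N, halogen) counts +1, each bond to a less electronegative atom (H, metal, B, Si) counts −1, and each C–C bond counts 0.
C2 has one bond to C (0), one bond to C (0), one bond to H (-1), one bond to Cl (+1).
Oxidation state = 0 + 0 − 1 + 1 = 0.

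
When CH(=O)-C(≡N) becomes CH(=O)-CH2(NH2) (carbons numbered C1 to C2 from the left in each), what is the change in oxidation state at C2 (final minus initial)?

-4

Before: C2 has 1 bond to C, 3 bonds to N → oxidation state +3.
After: C2 has 1 bond to C, 2 bonds to H, 1 bond to N → oxidation state -1.
Δ = -1 − (+3) = -4, so this is a reduction at C2.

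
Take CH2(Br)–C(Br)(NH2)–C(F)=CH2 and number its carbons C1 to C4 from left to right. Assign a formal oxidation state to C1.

Count +1 for every bond to an atom more electronegative than carbon and −1 for every bond to one less electronegative; C–C bonds are 0.
C1 has one bond to C (0), one bond to H (-1), one bond to H (-1), one bond to Br (+1).
Oxidation state = 0 − 1 − 1 + 1 = -1.

-1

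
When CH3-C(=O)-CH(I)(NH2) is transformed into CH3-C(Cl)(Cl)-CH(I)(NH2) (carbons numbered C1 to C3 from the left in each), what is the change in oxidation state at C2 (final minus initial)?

0

Before: C2 has 2 bonds to C, 2 bonds to O → oxidation state +2.
After: C2 has 2 bonds to C, 2 bonds to Cl → oxidation state +2.
Δ = +2 − (+2) = 0, so no net redox change at C2.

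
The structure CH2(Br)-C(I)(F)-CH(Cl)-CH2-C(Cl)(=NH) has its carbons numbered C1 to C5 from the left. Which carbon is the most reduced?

C4

Tallying each carbon's bonds:
C1: 1C, 2H, 1Br → 0 − 2 + 1 = -1
C2: 2C, 1F, 1I → 0 + 1 + 1 = +2
C3: 2C, 1H, 1Cl → 0 − 1 + 1 = 0
C4: 2C, 2H → 0 − 2 = -2
C5: 1C, 2N, 1Cl → 0 + 2 + 1 = +3
The most reduced carbon is C4 at -2.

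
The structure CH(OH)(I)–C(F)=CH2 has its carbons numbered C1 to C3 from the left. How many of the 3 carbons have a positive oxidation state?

Assign +1 per bond to O/N/halogen, −1 per bond to H or an electropositive element, and 0 per bond to carbon. Tallying each carbon:
C1: 1C, 1H, 1O, 1I → 0 − 1 + 1 + 1 = +1
C2: 3C, 1F → 0 + 1 = +1
C3: 2C, 2H → 0 − 2 = -2
2 carbons (C1, C2) meet the condition.

2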